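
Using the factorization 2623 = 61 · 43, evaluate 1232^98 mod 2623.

565

Mod 61: 1232 ≡ 12; by Fermat, exponent reduces to 98 mod 60 = 38; 12^38 ≡ 16 (mod 61).
Mod 43: 1232 ≡ 28; by Fermat, exponent reduces to 98 mod 42 = 14; 28^14 ≡ 6 (mod 43).
Combine by CRT: x ≡ 16 (mod 61), x ≡ 6 (mod 43) ⇒ x ≡ 565 (mod 2623).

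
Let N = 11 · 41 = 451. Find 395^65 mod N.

219

Mod 11: 395 ≡ 10; by Fermat, exponent reduces to 65 mod 10 = 5; 10^5 ≡ 10 (mod 11).
Mod 41: 395 ≡ 26; by Fermat, exponent reduces to 65 mod 40 = 25; 26^25 ≡ 14 (mod 41).
Combine by CRT: x ≡ 10 (mod 11), x ≡ 14 (mod 41) ⇒ x ≡ 219 (mod 451).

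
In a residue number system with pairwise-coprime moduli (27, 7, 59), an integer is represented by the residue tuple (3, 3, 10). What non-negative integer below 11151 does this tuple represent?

6618

The moduli are pairwise coprime; N = 27·7·59 = 11151.
N/27 = 413; 413 ≡ 8 (mod 27); 8·17 ≡ 1, so inverse 17.
N/7 = 1593; 1593 ≡ 4 (mod 7); 4·2 ≡ 1, so inverse 2.
N/59 = 189; 189 ≡ 12 (mod 59); 12·5 ≡ 1, so inverse 5.
x ≡ 3·413·17 + 3·1593·2 + 10·189·5 = 40071.
40071 mod 11151 = 6618.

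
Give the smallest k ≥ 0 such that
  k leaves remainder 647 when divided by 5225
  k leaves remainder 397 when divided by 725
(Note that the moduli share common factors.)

gcd(5225, 725) = 25 and 25 | (397 − 647), so the pair is consistent; merging gives k ≡ 42447 (mod 151525), where 151525 = lcm(5225, 725).
The solution is unique modulo lcm(5225, 725) = 151525.

42447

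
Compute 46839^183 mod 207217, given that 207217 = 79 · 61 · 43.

Mod 79: 46839 ≡ 71; by Fermat, exponent reduces to 183 mod 78 = 27; 71^27 ≡ 71 (mod 79).
Mod 61: 46839 ≡ 52; by Fermat, exponent reduces to 183 mod 60 = 3; 52^3 ≡ 3 (mod 61).
Mod 43: 46839 ≡ 12; by Fermat, exponent reduces to 183 mod 42 = 15; 12^15 ≡ 2 (mod 43).
Combine by CRT: x ≡ 71 (mod 79), x ≡ 3 (mod 61), x ≡ 2 (mod 43) ⇒ x ≡ 130421 (mod 207217).

130421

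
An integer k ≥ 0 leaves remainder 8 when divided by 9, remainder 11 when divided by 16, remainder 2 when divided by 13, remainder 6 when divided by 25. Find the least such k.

35531

From k ≡ 8 (mod 9) write k = 8 + 9t. Substituting into k ≡ 11 (mod 16) gives 9t ≡ 3 (mod 16), and since 9⁻¹ ≡ 9 (mod 16), t ≡ 11. Hence k ≡ 8 + 9·11 = 107 (mod 144).
From k ≡ 107 (mod 144) write k = 107 + 144t. Substituting into k ≡ 2 (mod 13) gives 144t ≡ 12 (mod 13), and since 1⁻¹ ≡ 1 (mod 13), t ≡ 12. Hence k ≡ 107 + 144·12 = 1835 (mod 1872).
From k ≡ 1835 (mod 1872) write k = 1835 + 1872t. Substituting into k ≡ 6 (mod 25) gives 1872t ≡ 21 (mod 25), and since 22⁻¹ ≡ 8 (mod 25), t ≡ 18. Hence k ≡ 1835 + 1872·18 = 35531 (mod 46800).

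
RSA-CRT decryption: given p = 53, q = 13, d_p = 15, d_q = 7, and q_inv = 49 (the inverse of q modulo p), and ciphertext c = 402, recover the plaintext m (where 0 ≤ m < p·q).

m₁ = c^(d_p) mod p: c ≡ 31 (mod 53), and 31^15 mod 53 = 51.
m₂ = c^(d_q) mod q: c ≡ 12 (mod 13), and 12^7 mod 13 = 12.
h = q_inv·(m₁ − m₂) mod p = 49·(51 − 12) mod 53 = 3.
m = m₂ + h·q = 12 + 3·13 = 51.

51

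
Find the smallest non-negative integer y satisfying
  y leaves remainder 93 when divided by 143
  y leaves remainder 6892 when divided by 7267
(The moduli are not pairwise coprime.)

28693

gcd(143, 7267) = 13 and 13 | (6892 − 93), so the pair is consistent; merging gives y ≡ 28693 (mod 79937), where 79937 = lcm(143, 7267).
The solution is unique modulo lcm(143, 7267) = 79937.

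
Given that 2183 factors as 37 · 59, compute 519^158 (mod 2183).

Mod 37: 519 ≡ 1; by Fermat, exponent reduces to 158 mod 36 = 14; 1^14 ≡ 1 (mod 37).
Mod 59: 519 ≡ 47; by Fermat, exponent reduces to 158 mod 58 = 42; 47^42 ≡ 19 (mod 59).
Combine by CRT: x ≡ 1 (mod 37), x ≡ 19 (mod 59) ⇒ x ≡ 963 (mod 2183).

963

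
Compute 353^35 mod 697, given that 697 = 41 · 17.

327

Mod 41: 353 ≡ 25; 25^35 ≡ 40 (mod 41).
Mod 17: 353 ≡ 13; by Fermat, exponent reduces to 35 mod 16 = 3; 13^3 ≡ 4 (mod 17).
Combine by CRT: x ≡ 40 (mod 41), x ≡ 4 (mod 17) ⇒ x ≡ 327 (mod 697).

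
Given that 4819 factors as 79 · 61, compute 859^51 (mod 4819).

3468

Mod 79: 859 ≡ 69; 69^51 ≡ 71 (mod 79).
Mod 61: 859 ≡ 5; 5^51 ≡ 52 (mod 61).
Combine by CRT: x ≡ 71 (mod 79), x ≡ 52 (mod 61) ⇒ x ≡ 3468 (mod 4819).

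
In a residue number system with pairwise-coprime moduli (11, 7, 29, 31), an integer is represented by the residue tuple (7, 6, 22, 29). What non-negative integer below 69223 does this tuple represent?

370

The moduli are pairwise coprime; N = 11·7·29·31 = 69223.
N/11 = 6293; 6293 ≡ 1 (mod 11), inverse 1.
N/7 = 9889; 9889 ≡ 5 (mod 7); 5·3 ≡ 1, so inverse 3.
N/29 = 2387; 2387 ≡ 9 (mod 29); 9·13 ≡ 1, so inverse 13.
N/31 = 2233; 2233 ≡ 1 (mod 31), inverse 1.
x ≡ 7·6293·1 + 6·9889·3 + 22·2387·13 + 29·2233·1 = 969492.
969492 mod 69223 = 370.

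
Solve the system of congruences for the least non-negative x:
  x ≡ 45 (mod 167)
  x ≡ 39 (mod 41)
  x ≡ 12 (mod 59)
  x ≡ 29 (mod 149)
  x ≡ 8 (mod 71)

The moduli are pairwise coprime; N = 167·41·59·149·71 = 4273630367.
N/167 = 25590601; 25590601 ≡ 22 (mod 167); 22·38 ≡ 1, so inverse 38.
N/41 = 104234887; 104234887 ≡ 13 (mod 41); 13·19 ≡ 1, so inverse 19.
N/59 = 72434413; 72434413 ≡ 54 (mod 59); 54·47 ≡ 1, so inverse 47.
N/149 = 28682083; 28682083 ≡ 30 (mod 149); 30·5 ≡ 1, so inverse 5.
N/71 = 60191977; 60191977 ≡ 23 (mod 71); 23·34 ≡ 1, so inverse 34.
x ≡ 45·25590601·38 + 39·104234887·19 + 12·72434413·47 + 29·28682083·5 + 8·60191977·34 = 182382107688.
182382107688 mod 4273630367 = 2889632274.

2889632274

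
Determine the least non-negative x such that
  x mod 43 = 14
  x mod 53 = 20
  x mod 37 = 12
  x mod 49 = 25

1887456

The moduli are pairwise coprime; N = 43·53·37·49 = 4131827.
N/43 = 96089; 96089 ≡ 27 (mod 43); 27·8 ≡ 1, so inverse 8.
N/53 = 77959; 77959 ≡ 49 (mod 53); 49·13 ≡ 1, so inverse 13.
N/37 = 111671; 111671 ≡ 5 (mod 37); 5·15 ≡ 1, so inverse 15.
N/49 = 84323; 84323 ≡ 43 (mod 49); 43·8 ≡ 1, so inverse 8.
x ≡ 14·96089·8 + 20·77959·13 + 12·111671·15 + 25·84323·8 = 67996688.
67996688 mod 4131827 = 1887456.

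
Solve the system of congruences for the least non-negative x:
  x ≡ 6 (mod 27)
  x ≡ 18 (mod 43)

276

Combine the congruences pairwise.
From x ≡ 6 (mod 27) write x = 6 + 27t. Substituting into x ≡ 18 (mod 43) gives 27t ≡ 12 (mod 43), and since 27⁻¹ ≡ 8 (mod 43), t ≡ 10. Hence x ≡ 6 + 27·10 = 276 (mod 1161).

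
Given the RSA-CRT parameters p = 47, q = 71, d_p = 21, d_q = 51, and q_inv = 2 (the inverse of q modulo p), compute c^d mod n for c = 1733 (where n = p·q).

m₁ = c^(d_p) mod p: c ≡ 41 (mod 47), and 41^21 mod 47 = 30.
m₂ = c^(d_q) mod q: c ≡ 29 (mod 71), and 29^51 mod 71 = 12.
h = q_inv·(m₁ − m₂) mod p = 2·(30 − 12) mod 47 = 36.
m = m₂ + h·q = 12 + 36·71 = 2568.

2568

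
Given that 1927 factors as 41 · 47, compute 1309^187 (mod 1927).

Mod 41: 1309 ≡ 38; by Fermat, exponent reduces to 187 mod 40 = 27; 38^27 ≡ 14 (mod 41).
Mod 47: 1309 ≡ 40; by Fermat, exponent reduces to 187 mod 46 = 3; 40^3 ≡ 33 (mod 47).
Combine by CRT: x ≡ 14 (mod 41), x ≡ 33 (mod 47) ⇒ x ≡ 1490 (mod 1927).

1490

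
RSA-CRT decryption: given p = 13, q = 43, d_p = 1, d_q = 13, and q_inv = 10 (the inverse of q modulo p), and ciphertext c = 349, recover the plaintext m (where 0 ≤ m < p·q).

m₁ = c^(d_p) mod p: c ≡ 11 (mod 13), and 11^1 mod 13 = 11.
m₂ = c^(d_q) mod q: c ≡ 5 (mod 43), and 5^13 mod 43 = 33.
h = q_inv·(m₁ − m₂) mod p = 10·(11 − 33) mod 13 = 1.
m = m₂ + h·q = 33 + 1·43 = 76.

76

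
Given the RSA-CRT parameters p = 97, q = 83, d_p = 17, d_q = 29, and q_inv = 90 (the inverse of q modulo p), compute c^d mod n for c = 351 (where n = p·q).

m₁ = c^(d_p) mod p: c ≡ 60 (mod 97), and 60^17 mod 97 = 26.
m₂ = c^(d_q) mod q: c ≡ 19 (mod 83), and 19^29 mod 83 = 55.
h = q_inv·(m₁ − m₂) mod p = 90·(26 − 55) mod 97 = 9.
m = m₂ + h·q = 55 + 9·83 = 802.

802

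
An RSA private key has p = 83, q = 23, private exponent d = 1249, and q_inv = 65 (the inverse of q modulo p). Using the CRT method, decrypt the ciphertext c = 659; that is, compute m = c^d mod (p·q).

d_p = d mod (p−1) = 1249 mod 82 = 19; d_q = d mod (q−1) = 17.
m₁ = c^(d_p) mod p: c ≡ 78 (mod 83), and 78^19 mod 83 = 9.
m₂ = c^(d_q) mod q: c ≡ 15 (mod 23), and 15^17 mod 23 = 10.
h = q_inv·(m₁ − m₂) mod p = 65·(9 − 10) mod 83 = 18.
m = m₂ + h·q = 10 + 18·23 = 424.

424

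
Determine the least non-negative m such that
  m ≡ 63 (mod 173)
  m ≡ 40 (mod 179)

Combine the congruences pairwise.
From m ≡ 63 (mod 173) write m = 63 + 173t. Substituting into m ≡ 40 (mod 179) gives 173t ≡ 156 (mod 179), and since 173⁻¹ ≡ 149 (mod 179), t ≡ 153. Hence m ≡ 63 + 173·153 = 26532 (mod 30967).

26532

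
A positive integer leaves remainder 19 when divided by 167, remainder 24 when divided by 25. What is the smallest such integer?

2524

Combine the congruences pairwise.
From x ≡ 19 (mod 167) write x = 19 + 167t. Substituting into x ≡ 24 (mod 25) gives 167t ≡ 5 (mod 25), and since 17⁻¹ ≡ 3 (mod 25), t ≡ 15. Hence x ≡ 19 + 167·15 = 2524 (mod 4175).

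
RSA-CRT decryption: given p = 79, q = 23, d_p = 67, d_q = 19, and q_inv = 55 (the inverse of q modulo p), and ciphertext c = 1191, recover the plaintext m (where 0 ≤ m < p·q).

m₁ = c^(d_p) mod p: c ≡ 6 (mod 79), and 6^67 mod 79 = 74.
m₂ = c^(d_q) mod q: c ≡ 18 (mod 23), and 18^19 mod 23 = 16.
h = q_inv·(m₁ − m₂) mod p = 55·(74 − 16) mod 79 = 30.
m = m₂ + h·q = 16 + 30·23 = 706.

706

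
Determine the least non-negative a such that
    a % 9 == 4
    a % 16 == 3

67

From a ≡ 4 (mod 9) write a = 4 + 9t. Substituting into a ≡ 3 (mod 16) gives 9t ≡ 15 (mod 16), and since 9⁻¹ ≡ 9 (mod 16), t ≡ 7. Hence a ≡ 4 + 9·7 = 67 (mod 144).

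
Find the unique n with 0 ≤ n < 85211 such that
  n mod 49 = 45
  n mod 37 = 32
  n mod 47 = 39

43655

Combine the congruences pairwise.
From n ≡ 45 (mod 49) write n = 45 + 49t. Substituting into n ≡ 32 (mod 37) gives 49t ≡ 24 (mod 37), and since 12⁻¹ ≡ 34 (mod 37), t ≡ 2. Hence n ≡ 45 + 49·2 = 143 (mod 1813).
From n ≡ 143 (mod 1813) write n = 143 + 1813t. Substituting into n ≡ 39 (mod 47) gives 1813t ≡ 37 (mod 47), and since 27⁻¹ ≡ 7 (mod 47), t ≡ 24. Hence n ≡ 143 + 1813·24 = 43655 (mod 85211).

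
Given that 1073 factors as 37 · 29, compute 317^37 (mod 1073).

909

Mod 37: 317 ≡ 21; by Fermat, exponent reduces to 37 mod 36 = 1; 21^1 ≡ 21 (mod 37).
Mod 29: 317 ≡ 27; by Fermat, exponent reduces to 37 mod 28 = 9; 27^9 ≡ 10 (mod 29).
Combine by CRT: x ≡ 21 (mod 37), x ≡ 10 (mod 29) ⇒ x ≡ 909 (mod 1073).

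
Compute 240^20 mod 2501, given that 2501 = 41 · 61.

1721

Mod 41: 240 ≡ 35; 35^20 ≡ 40 (mod 41).
Mod 61: 240 ≡ 57; 57^20 ≡ 13 (mod 61).
Combine by CRT: x ≡ 40 (mod 41), x ≡ 13 (mod 61) ⇒ x ≡ 1721 (mod 2501).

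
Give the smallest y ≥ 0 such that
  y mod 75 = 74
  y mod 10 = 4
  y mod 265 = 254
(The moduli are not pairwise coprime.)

gcd(75, 10) = 5 and 5 | (4 − 74), so the pair is consistent; merging gives y ≡ 74 (mod 150), where 150 = lcm(75, 10).
gcd(150, 265) = 5 and 5 | (254 − 74), so the pair is consistent; merging gives y ≡ 5024 (mod 7950), where 7950 = lcm(150, 265).
The solution is unique modulo lcm(75, 10, 265) = 7950.

5024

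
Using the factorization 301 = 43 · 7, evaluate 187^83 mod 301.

Mod 43: 187 ≡ 15; by Fermat, exponent reduces to 83 mod 42 = 41; 15^41 ≡ 23 (mod 43).
Mod 7: 187 ≡ 5; by Fermat, exponent reduces to 83 mod 6 = 5; 5^5 ≡ 3 (mod 7).
Combine by CRT: x ≡ 23 (mod 43), x ≡ 3 (mod 7) ⇒ x ≡ 66 (mod 301).

66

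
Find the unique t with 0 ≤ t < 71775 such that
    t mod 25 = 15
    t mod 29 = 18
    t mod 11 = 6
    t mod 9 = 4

12865

From t ≡ 15 (mod 25) write t = 15 + 25s. Substituting into t ≡ 18 (mod 29) gives 25s ≡ 3 (mod 29), and since 25⁻¹ ≡ 7 (mod 29), s ≡ 21. Hence t ≡ 15 + 25·21 = 540 (mod 725).
From t ≡ 540 (mod 725) write t = 540 + 725s. Substituting into t ≡ 6 (mod 11) gives 725s ≡ 5 (mod 11), and since 10⁻¹ ≡ 10 (mod 11), s ≡ 6. Hence t ≡ 540 + 725·6 = 4890 (mod 7975).
From t ≡ 4890 (mod 7975) write t = 4890 + 7975s. Substituting into t ≡ 4 (mod 9) gives 7975s ≡ 1 (mod 9), and since 1⁻¹ ≡ 1 (mod 9), s ≡ 1. Hence t ≡ 4890 + 7975·1 = 12865 (mod 71775).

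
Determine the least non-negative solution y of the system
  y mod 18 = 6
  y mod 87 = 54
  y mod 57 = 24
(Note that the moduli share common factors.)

8232

Combine the congruences pairwise.
gcd(18, 87) = 3 and 3 | (54 − 6), so the pair is consistent; merging gives y ≡ 402 (mod 522), where 522 = lcm(18, 87).
gcd(522, 57) = 3 and 3 | (24 − 402), so the pair is consistent; merging gives y ≡ 8232 (mod 9918), where 9918 = lcm(522, 57).
The solution is unique modulo lcm(18, 87, 57) = 9918.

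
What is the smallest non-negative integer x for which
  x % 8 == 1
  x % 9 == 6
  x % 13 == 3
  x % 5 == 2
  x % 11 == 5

18177

From x ≡ 1 (mod 8) write x = 1 + 8t. Substituting into x ≡ 6 (mod 9) gives 8t ≡ 5 (mod 9), and since 8⁻¹ ≡ 8 (mod 9), t ≡ 4. Hence x ≡ 1 + 8·4 = 33 (mod 72).
From x ≡ 33 (mod 72) write x = 33 + 72t. Substituting into x ≡ 3 (mod 13) gives 72t ≡ 9 (mod 13), and since 7⁻¹ ≡ 2 (mod 13), t ≡ 5. Hence x ≡ 33 + 72·5 = 393 (mod 936).
From x ≡ 393 (mod 936) write x = 393 + 936t. Substituting into x ≡ 2 (mod 5) gives 936t ≡ 4 (mod 5), and since 1⁻¹ ≡ 1 (mod 5), t ≡ 4. Hence x ≡ 393 + 936·4 = 4137 (mod 4680).
From x ≡ 4137 (mod 4680) write x = 4137 + 4680t. Substituting into x ≡ 5 (mod 11) gives 4680t ≡ 4 (mod 11), and since 5⁻¹ ≡ 9 (mod 11), t ≡ 3. Hence x ≡ 4137 + 4680·3 = 18177 (mod 51480).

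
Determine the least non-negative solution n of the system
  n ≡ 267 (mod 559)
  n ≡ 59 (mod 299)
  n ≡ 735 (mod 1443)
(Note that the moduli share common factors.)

Combine the congruences pairwise.
gcd(559, 299) = 13 and 13 | (59 − 267), so the pair is consistent; merging gives n ≡ 7534 (mod 12857), where 12857 = lcm(559, 299).
gcd(12857, 1443) = 13 and 13 | (735 − 7534), so the pair is consistent; merging gives n ≡ 251817 (mod 1427127), where 1427127 = lcm(12857, 1443).
The solution is unique modulo lcm(559, 299, 1443) = 1427127.

251817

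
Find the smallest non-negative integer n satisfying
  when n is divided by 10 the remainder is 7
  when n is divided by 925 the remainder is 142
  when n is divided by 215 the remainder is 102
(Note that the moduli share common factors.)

Combine the congruences pairwise.
gcd(10, 925) = 5 and 5 | (142 − 7), so the pair is consistent; merging gives n ≡ 1067 (mod 1850), where 1850 = lcm(10, 925).
gcd(1850, 215) = 5 and 5 | (102 − 1067), so the pair is consistent; merging gives n ≡ 45467 (mod 79550), where 79550 = lcm(1850, 215).
The solution is unique modulo lcm(10, 925, 215) = 79550.

45467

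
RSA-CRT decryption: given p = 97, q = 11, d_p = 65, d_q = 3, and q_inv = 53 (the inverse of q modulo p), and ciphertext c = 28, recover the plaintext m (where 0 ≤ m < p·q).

513

m₁ = c^(d_p) mod p: c ≡ 28 (mod 97), and 28^65 mod 97 = 28.
m₂ = c^(d_q) mod q: c ≡ 6 (mod 11), and 6^3 mod 11 = 7.
h = q_inv·(m₁ − m₂) mod p = 53·(28 − 7) mod 97 = 46.
m = m₂ + h·q = 7 + 46·11 = 513.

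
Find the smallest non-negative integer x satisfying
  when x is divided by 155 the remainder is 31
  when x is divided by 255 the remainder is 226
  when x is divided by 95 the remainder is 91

129766

gcd(155, 255) = 5 and 5 | (226 − 31), so the pair is consistent; merging gives x ≡ 3286 (mod 7905), where 7905 = lcm(155, 255).
gcd(7905, 95) = 5 and 5 | (91 − 3286), so the pair is consistent; merging gives x ≡ 129766 (mod 150195), where 150195 = lcm(7905, 95).
The solution is unique modulo lcm(155, 255, 95) = 150195.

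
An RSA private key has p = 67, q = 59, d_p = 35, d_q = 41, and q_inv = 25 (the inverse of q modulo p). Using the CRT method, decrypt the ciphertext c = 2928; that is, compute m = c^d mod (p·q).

65

m₁ = c^(d_p) mod p: c ≡ 47 (mod 67), and 47^35 mod 67 = 65.
m₂ = c^(d_q) mod q: c ≡ 37 (mod 59), and 37^41 mod 59 = 6.
h = q_inv·(m₁ − m₂) mod p = 25·(65 − 6) mod 67 = 1.
m = m₂ + h·q = 6 + 1·59 = 65.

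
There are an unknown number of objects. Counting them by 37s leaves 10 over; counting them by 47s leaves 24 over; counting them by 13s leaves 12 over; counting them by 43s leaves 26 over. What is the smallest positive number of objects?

Combine the congruences pairwise.
From N ≡ 10 (mod 37) write N = 10 + 37t. Substituting into N ≡ 24 (mod 47) gives 37t ≡ 14 (mod 47), and since 37⁻¹ ≡ 14 (mod 47), t ≡ 8. Hence N ≡ 10 + 37·8 = 306 (mod 1739).
From N ≡ 306 (mod 1739) write N = 306 + 1739t. Substituting into N ≡ 12 (mod 13) gives 1739t ≡ 5 (mod 13), and since 10⁻¹ ≡ 4 (mod 13), t ≡ 7. Hence N ≡ 306 + 1739·7 = 12479 (mod 22607).
From N ≡ 12479 (mod 22607) write N = 12479 + 22607t. Substituting into N ≡ 26 (mod 43) gives 22607t ≡ 17 (mod 43), and since 32⁻¹ ≡ 39 (mod 43), t ≡ 18. Hence N ≡ 12479 + 22607·18 = 419405 (mod 972101).

419405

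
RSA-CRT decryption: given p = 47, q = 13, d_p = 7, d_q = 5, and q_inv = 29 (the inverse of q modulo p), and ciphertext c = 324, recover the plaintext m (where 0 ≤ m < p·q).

506

m₁ = c^(d_p) mod p: c ≡ 42 (mod 47), and 42^7 mod 47 = 36.
m₂ = c^(d_q) mod q: c ≡ 12 (mod 13), and 12^5 mod 13 = 12.
h = q_inv·(m₁ − m₂) mod p = 29·(36 − 12) mod 47 = 38.
m = m₂ + h·q = 12 + 38·13 = 506.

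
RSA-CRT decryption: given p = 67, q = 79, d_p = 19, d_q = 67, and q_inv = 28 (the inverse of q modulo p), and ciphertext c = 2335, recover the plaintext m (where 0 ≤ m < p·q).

m₁ = c^(d_p) mod p: c ≡ 57 (mod 67), and 57^19 mod 67 = 61.
m₂ = c^(d_q) mod q: c ≡ 44 (mod 79), and 44^67 mod 79 = 51.
h = q_inv·(m₁ − m₂) mod p = 28·(61 − 51) mod 67 = 12.
m = m₂ + h·q = 51 + 12·79 = 999.

999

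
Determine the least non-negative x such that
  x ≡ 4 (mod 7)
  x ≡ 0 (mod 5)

Combine the congruences pairwise.
From x ≡ 4 (mod 7) write x = 4 + 7t. Substituting into x ≡ 0 (mod 5) gives 7t ≡ 1 (mod 5), and since 2⁻¹ ≡ 3 (mod 5), t ≡ 3. Hence x ≡ 4 + 7·3 = 25 (mod 35).

25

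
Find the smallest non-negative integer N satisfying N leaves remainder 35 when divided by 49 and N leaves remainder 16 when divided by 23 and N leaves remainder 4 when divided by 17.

12873

The moduli are pairwise coprime; M = 49·23·17 = 19159.
M/49 = 391; 391 ≡ 48 (mod 49); 48·48 ≡ 1, so inverse 48.
M/23 = 833; 833 ≡ 5 (mod 23); 5·14 ≡ 1, so inverse 14.
M/17 = 1127; 1127 ≡ 5 (mod 17); 5·7 ≡ 1, so inverse 7.
N ≡ 35·391·48 + 16·833·14 + 4·1127·7 = 875028.
875028 mod 19159 = 12873.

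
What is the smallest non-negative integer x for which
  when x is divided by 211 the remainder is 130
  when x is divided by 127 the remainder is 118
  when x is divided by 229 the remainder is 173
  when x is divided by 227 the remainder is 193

From x ≡ 130 (mod 211) write x = 130 + 211t. Substituting into x ≡ 118 (mod 127) gives 211t ≡ 115 (mod 127), and since 84⁻¹ ≡ 62 (mod 127), t ≡ 18. Hence x ≡ 130 + 211·18 = 3928 (mod 26797).
From x ≡ 3928 (mod 26797) write x = 3928 + 26797t. Substituting into x ≡ 173 (mod 229) gives 26797t ≡ 138 (mod 229), and since 4⁻¹ ≡ 172 (mod 229), t ≡ 149. Hence x ≡ 3928 + 26797·149 = 3996681 (mod 6136513).
From x ≡ 3996681 (mod 6136513) write x = 3996681 + 6136513t. Substituting into x ≡ 193 (mod 227) gives 6136513t ≡ 74 (mod 227), and since 22⁻¹ ≡ 31 (mod 227), t ≡ 24. Hence x ≡ 3996681 + 6136513·24 = 151272993 (mod 1392988451).

151272993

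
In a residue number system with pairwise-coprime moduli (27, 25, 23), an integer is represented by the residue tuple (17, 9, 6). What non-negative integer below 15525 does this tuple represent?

The moduli are pairwise coprime; N = 27·25·23 = 15525.
N/27 = 575; 575 ≡ 8 (mod 27); 8·17 ≡ 1, so inverse 17.
N/25 = 621; 621 ≡ 21 (mod 25); 21·6 ≡ 1, so inverse 6.
N/23 = 675; 675 ≡ 8 (mod 23); 8·3 ≡ 1, so inverse 3.
x ≡ 17·575·17 + 9·621·6 + 6·675·3 = 211859.
211859 mod 15525 = 10034.

10034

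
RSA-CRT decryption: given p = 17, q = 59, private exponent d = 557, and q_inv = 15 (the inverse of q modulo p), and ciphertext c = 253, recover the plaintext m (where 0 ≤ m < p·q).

d_p = d mod (p−1) = 557 mod 16 = 13; d_q = d mod (q−1) = 35.
m₁ = c^(d_p) mod p: c ≡ 15 (mod 17), and 15^13 mod 17 = 2.
m₂ = c^(d_q) mod q: c ≡ 17 (mod 59), and 17^35 mod 59 = 20.
h = q_inv·(m₁ − m₂) mod p = 15·(2 − 20) mod 17 = 2.
m = m₂ + h·q = 20 + 2·59 = 138.

138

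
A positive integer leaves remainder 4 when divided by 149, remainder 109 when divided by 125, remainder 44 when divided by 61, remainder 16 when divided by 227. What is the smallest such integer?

From a ≡ 4 (mod 149) write a = 4 + 149t. Substituting into a ≡ 109 (mod 125) gives 149t ≡ 105 (mod 125), and since 24⁻¹ ≡ 99 (mod 125), t ≡ 20. Hence a ≡ 4 + 149·20 = 2984 (mod 18625).
From a ≡ 2984 (mod 18625) write a = 2984 + 18625t. Substituting into a ≡ 44 (mod 61) gives 18625t ≡ 49 (mod 61), and since 20⁻¹ ≡ 58 (mod 61), t ≡ 36. Hence a ≡ 2984 + 18625·36 = 673484 (mod 1136125).
From a ≡ 673484 (mod 1136125) write a = 673484 + 1136125t. Substituting into a ≡ 16 (mod 227) gives 1136125t ≡ 41 (mod 227), and since 217⁻¹ ≡ 68 (mod 227), t ≡ 64. Hence a ≡ 673484 + 1136125·64 = 73385484 (mod 257900375).

73385484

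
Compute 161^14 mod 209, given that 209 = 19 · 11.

Mod 19: 161 ≡ 9; 9^14 ≡ 16 (mod 19).
Mod 11: 161 ≡ 7; by Fermat, exponent reduces to 14 mod 10 = 4; 7^4 ≡ 3 (mod 11).
Combine by CRT: x ≡ 16 (mod 19), x ≡ 3 (mod 11) ⇒ x ≡ 168 (mod 209).

168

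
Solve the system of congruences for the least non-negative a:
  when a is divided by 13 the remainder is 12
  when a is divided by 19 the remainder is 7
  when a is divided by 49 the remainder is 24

The moduli are pairwise coprime; N = 13·19·49 = 12103.
N/13 = 931; 931 ≡ 8 (mod 13); 8·5 ≡ 1, so inverse 5.
N/19 = 637; 637 ≡ 10 (mod 19); 10·2 ≡ 1, so inverse 2.
N/49 = 247; 247 ≡ 2 (mod 49); 2·25 ≡ 1, so inverse 25.
a ≡ 12·931·5 + 7·637·2 + 24·247·25 = 212978.
212978 mod 12103 = 7227.

7227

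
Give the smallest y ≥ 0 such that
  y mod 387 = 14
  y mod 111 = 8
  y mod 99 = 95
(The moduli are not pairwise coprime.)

gcd(387, 111) = 3 and 3 | (8 − 14), so the pair is consistent; merging gives y ≡ 1562 (mod 14319), where 14319 = lcm(387, 111).
gcd(14319, 99) = 9 and 9 | (95 − 1562), so the pair is consistent; merging gives y ≡ 73157 (mod 157509), where 157509 = lcm(14319, 99).
The solution is unique modulo lcm(387, 111, 99) = 157509.

73157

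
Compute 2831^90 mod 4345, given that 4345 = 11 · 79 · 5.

Mod 11: 2831 ≡ 4; since 10 | 90, by Fermat 4^90 ≡ 1 (mod 11).
Mod 79: 2831 ≡ 66; by Fermat, exponent reduces to 90 mod 78 = 12; 66^12 ≡ 65 (mod 79).
Mod 5: 2831 ≡ 1; by Fermat, exponent reduces to 90 mod 4 = 2; 1^2 ≡ 1 (mod 5).
Combine by CRT: x ≡ 1 (mod 11), x ≡ 65 (mod 79), x ≡ 1 (mod 5) ⇒ x ≡ 2751 (mod 4345).

2751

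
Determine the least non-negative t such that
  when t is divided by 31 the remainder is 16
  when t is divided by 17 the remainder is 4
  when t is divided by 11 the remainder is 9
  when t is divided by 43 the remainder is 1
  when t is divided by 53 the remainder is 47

9066121

The moduli are pairwise coprime; N = 31·17·11·43·53 = 13211363.
N/31 = 426173; 426173 ≡ 16 (mod 31); 16·2 ≡ 1, so inverse 2.
N/17 = 777139; 777139 ≡ 1 (mod 17), inverse 1.
N/11 = 1201033; 1201033 ≡ 9 (mod 11); 9·5 ≡ 1, so inverse 5.
N/43 = 307241; 307241 ≡ 6 (mod 43); 6·36 ≡ 1, so inverse 36.
N/53 = 249271; 249271 ≡ 12 (mod 53); 12·31 ≡ 1, so inverse 31.
t ≡ 16·426173·2 + 4·777139·1 + 9·1201033·5 + 1·307241·36 + 47·249271·31 = 445041100.
445041100 mod 13211363 = 9066121.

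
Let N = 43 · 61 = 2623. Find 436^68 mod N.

2315

Mod 43: 436 ≡ 6; by Fermat, exponent reduces to 68 mod 42 = 26; 6^26 ≡ 36 (mod 43).
Mod 61: 436 ≡ 9; by Fermat, exponent reduces to 68 mod 60 = 8; 9^8 ≡ 58 (mod 61).
Combine by CRT: x ≡ 36 (mod 43), x ≡ 58 (mod 61) ⇒ x ≡ 2315 (mod 2623).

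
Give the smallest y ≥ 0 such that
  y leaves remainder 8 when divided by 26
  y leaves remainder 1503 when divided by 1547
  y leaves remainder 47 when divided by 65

gcd(26, 1547) = 13 and 13 | (1503 − 8), so the pair is consistent; merging gives y ≡ 3050 (mod 3094), where 3094 = lcm(26, 1547).
gcd(3094, 65) = 13 and 13 | (47 − 3050), so the pair is consistent; merging gives y ≡ 12332 (mod 15470), where 15470 = lcm(3094, 65).
The solution is unique modulo lcm(26, 1547, 65) = 15470.

12332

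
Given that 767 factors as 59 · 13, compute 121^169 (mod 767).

17

Mod 59: 121 ≡ 3; by Fermat, exponent reduces to 169 mod 58 = 53; 3^53 ≡ 17 (mod 59).
Mod 13: 121 ≡ 4; by Fermat, exponent reduces to 169 mod 12 = 1; 4^1 ≡ 4 (mod 13).
Combine by CRT: x ≡ 17 (mod 59), x ≡ 4 (mod 13) ⇒ x ≡ 17 (mod 767).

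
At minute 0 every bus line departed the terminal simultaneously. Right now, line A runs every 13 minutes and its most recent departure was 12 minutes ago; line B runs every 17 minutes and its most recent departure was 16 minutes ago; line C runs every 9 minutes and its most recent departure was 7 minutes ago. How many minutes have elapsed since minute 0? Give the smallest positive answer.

1546

From t ≡ 12 (mod 13) write t = 12 + 13s. Substituting into t ≡ 16 (mod 17) gives 13s ≡ 4 (mod 17), and since 13⁻¹ ≡ 4 (mod 17), s ≡ 16. Hence t ≡ 12 + 13·16 = 220 (mod 221).
From t ≡ 220 (mod 221) write t = 220 + 221s. Substituting into t ≡ 7 (mod 9) gives 221s ≡ 3 (mod 9), and since 5⁻¹ ≡ 2 (mod 9), s ≡ 6. Hence t ≡ 220 + 221·6 = 1546 (mod 1989).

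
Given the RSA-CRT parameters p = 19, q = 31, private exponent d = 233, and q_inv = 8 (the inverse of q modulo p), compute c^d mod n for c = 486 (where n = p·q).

482

d_p = d mod (p−1) = 233 mod 18 = 17; d_q = d mod (q−1) = 23.
m₁ = c^(d_p) mod p: c ≡ 11 (mod 19), and 11^17 mod 19 = 7.
m₂ = c^(d_q) mod q: c ≡ 21 (mod 31), and 21^23 mod 31 = 17.
h = q_inv·(m₁ − m₂) mod p = 8·(7 − 17) mod 19 = 15.
m = m₂ + h·q = 17 + 15·31 = 482.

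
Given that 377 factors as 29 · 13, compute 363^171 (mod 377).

272

Mod 29: 363 ≡ 15; by Fermat, exponent reduces to 171 mod 28 = 3; 15^3 ≡ 11 (mod 29).
Mod 13: 363 ≡ 12; by Fermat, exponent reduces to 171 mod 12 = 3; 12^3 ≡ 12 (mod 13).
Combine by CRT: x ≡ 11 (mod 29), x ≡ 12 (mod 13) ⇒ x ≡ 272 (mod 377).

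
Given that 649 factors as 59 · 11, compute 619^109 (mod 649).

521

Mod 59: 619 ≡ 29; by Fermat, exponent reduces to 109 mod 58 = 51; 29^51 ≡ 49 (mod 59).
Mod 11: 619 ≡ 3; by Fermat, exponent reduces to 109 mod 10 = 9; 3^9 ≡ 4 (mod 11).
Combine by CRT: x ≡ 49 (mod 59), x ≡ 4 (mod 11) ⇒ x ≡ 521 (mod 649).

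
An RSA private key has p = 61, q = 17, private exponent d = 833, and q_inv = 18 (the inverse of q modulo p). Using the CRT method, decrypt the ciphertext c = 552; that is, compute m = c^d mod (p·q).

637

d_p = d mod (p−1) = 833 mod 60 = 53; d_q = d mod (q−1) = 1.
m₁ = c^(d_p) mod p: c ≡ 3 (mod 61), and 3^53 mod 61 = 27.
m₂ = c^(d_q) mod q: c ≡ 8 (mod 17), and 8^1 mod 17 = 8.
h = q_inv·(m₁ − m₂) mod p = 18·(27 − 8) mod 61 = 37.
m = m₂ + h·q = 8 + 37·17 = 637.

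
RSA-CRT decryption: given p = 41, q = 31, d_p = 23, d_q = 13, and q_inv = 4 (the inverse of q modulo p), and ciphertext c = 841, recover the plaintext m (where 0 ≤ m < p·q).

m₁ = c^(d_p) mod p: c ≡ 21 (mod 41), and 21^23 mod 41 = 36.
m₂ = c^(d_q) mod q: c ≡ 4 (mod 31), and 4^13 mod 31 = 2.
h = q_inv·(m₁ − m₂) mod p = 4·(36 − 2) mod 41 = 13.
m = m₂ + h·q = 2 + 13·31 = 405.

405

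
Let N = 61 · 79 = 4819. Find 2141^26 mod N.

Mod 61: 2141 ≡ 6; 6^26 ≡ 4 (mod 61).
Mod 79: 2141 ≡ 8; 8^26 ≡ 1 (mod 79).
Combine by CRT: x ≡ 4 (mod 61), x ≡ 1 (mod 79) ⇒ x ≡ 4030 (mod 4819).

4030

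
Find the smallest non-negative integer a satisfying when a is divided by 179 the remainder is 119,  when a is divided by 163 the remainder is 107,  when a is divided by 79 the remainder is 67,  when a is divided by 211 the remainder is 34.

The moduli are pairwise coprime; N = 179·163·79·211 = 486351413.
N/179 = 2717047; 2717047 ≡ 6 (mod 179); 6·30 ≡ 1, so inverse 30.
N/163 = 2983751; 2983751 ≡ 36 (mod 163); 36·77 ≡ 1, so inverse 77.
N/79 = 6156347; 6156347 ≡ 35 (mod 79); 35·70 ≡ 1, so inverse 70.
N/211 = 2304983; 2304983 ≡ 19 (mod 211); 19·100 ≡ 1, so inverse 100.
a ≡ 119·2717047·30 + 107·2983751·77 + 67·6156347·70 + 34·2304983·100 = 70993191909.
70993191909 mod 486351413 = 472237024.

472237024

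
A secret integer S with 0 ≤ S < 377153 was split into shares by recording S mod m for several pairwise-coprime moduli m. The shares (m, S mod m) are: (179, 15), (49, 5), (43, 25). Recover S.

The moduli are pairwise coprime; N = 179·49·43 = 377153.
N/179 = 2107; 2107 ≡ 138 (mod 179); 138·48 ≡ 1, so inverse 48.
N/49 = 7697; 7697 ≡ 4 (mod 49); 4·37 ≡ 1, so inverse 37.
N/43 = 8771; 8771 ≡ 42 (mod 43); 42·42 ≡ 1, so inverse 42.
S ≡ 15·2107·48 + 5·7697·37 + 25·8771·42 = 12150535.
12150535 mod 377153 = 81639.

81639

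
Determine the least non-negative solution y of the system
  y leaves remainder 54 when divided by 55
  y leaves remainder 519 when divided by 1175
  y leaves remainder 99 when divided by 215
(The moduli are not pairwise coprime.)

318944

gcd(55, 1175) = 5 and 5 | (519 − 54), so the pair is consistent; merging gives y ≡ 8744 (mod 12925), where 12925 = lcm(55, 1175).
gcd(12925, 215) = 5 and 5 | (99 − 8744), so the pair is consistent; merging gives y ≡ 318944 (mod 555775), where 555775 = lcm(12925, 215).
The solution is unique modulo lcm(55, 1175, 215) = 555775.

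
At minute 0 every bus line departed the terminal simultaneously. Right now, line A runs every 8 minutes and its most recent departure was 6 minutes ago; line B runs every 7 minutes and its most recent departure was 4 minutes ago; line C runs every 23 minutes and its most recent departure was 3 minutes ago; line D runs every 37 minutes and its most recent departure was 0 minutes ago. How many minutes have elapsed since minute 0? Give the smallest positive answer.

The moduli are pairwise coprime; N = 8·7·23·37 = 47656.
N/8 = 5957; 5957 ≡ 5 (mod 8); 5·5 ≡ 1, so inverse 5.
N/7 = 6808; 6808 ≡ 4 (mod 7); 4·2 ≡ 1, so inverse 2.
N/23 = 2072; 2072 ≡ 2 (mod 23); 2·12 ≡ 1, so inverse 12.
N/37 = 1288; 1288 ≡ 30 (mod 37); 30·21 ≡ 1, so inverse 21.
t ≡ 6·5957·5 + 4·6808·2 + 3·2072·12 + 0·1288·21 = 307766.
307766 mod 47656 = 21830.

21830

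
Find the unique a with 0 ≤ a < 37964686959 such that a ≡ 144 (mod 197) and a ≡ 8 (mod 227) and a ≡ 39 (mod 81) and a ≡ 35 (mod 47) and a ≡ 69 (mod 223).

37067344617

The moduli are pairwise coprime; N = 197·227·81·47·223 = 37964686959.
N/197 = 192714147; 192714147 ≡ 79 (mod 197); 79·5 ≡ 1, so inverse 5.
N/227 = 167245317; 167245317 ≡ 116 (mod 227); 116·182 ≡ 1, so inverse 182.
N/81 = 468699839; 468699839 ≡ 62 (mod 81); 62·17 ≡ 1, so inverse 17.
N/47 = 807759297; 807759297 ≡ 1 (mod 47), inverse 1.
N/223 = 170245233; 170245233 ≡ 120 (mod 223); 120·210 ≡ 1, so inverse 210.
a ≡ 144·192714147·5 + 8·167245317·182 + 39·468699839·17 + 35·807759297·1 + 69·170245233·210 = 3188136362214.
3188136362214 mod 37964686959 = 37067344617.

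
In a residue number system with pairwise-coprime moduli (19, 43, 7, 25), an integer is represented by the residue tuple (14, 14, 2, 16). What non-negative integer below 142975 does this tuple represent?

4916

The moduli are pairwise coprime; N = 19·43·7·25 = 142975.
N/19 = 7525; 7525 ≡ 1 (mod 19), inverse 1.
N/43 = 3325; 3325 ≡ 14 (mod 43); 14·40 ≡ 1, so inverse 40.
N/7 = 20425; 20425 ≡ 6 (mod 7); 6·6 ≡ 1, so inverse 6.
N/25 = 5719; 5719 ≡ 19 (mod 25); 19·4 ≡ 1, so inverse 4.
x ≡ 14·7525·1 + 14·3325·40 + 2·20425·6 + 16·5719·4 = 2578466.
2578466 mod 142975 = 4916.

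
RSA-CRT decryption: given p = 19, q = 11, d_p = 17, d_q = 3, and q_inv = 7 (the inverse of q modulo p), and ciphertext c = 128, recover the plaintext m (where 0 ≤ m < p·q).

m₁ = c^(d_p) mod p: c ≡ 14 (mod 19), and 14^17 mod 19 = 15.
m₂ = c^(d_q) mod q: c ≡ 7 (mod 11), and 7^3 mod 11 = 2.
h = q_inv·(m₁ − m₂) mod p = 7·(15 − 2) mod 19 = 15.
m = m₂ + h·q = 2 + 15·11 = 167.

167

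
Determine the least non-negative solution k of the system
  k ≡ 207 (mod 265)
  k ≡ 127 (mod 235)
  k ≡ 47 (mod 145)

227842

Combine the congruences pairwise.
gcd(265, 235) = 5 and 5 | (127 − 207), so the pair is consistent; merging gives k ≡ 3652 (mod 12455), where 12455 = lcm(265, 235).
gcd(12455, 145) = 5 and 5 | (47 − 3652), so the pair is consistent; merging gives k ≡ 227842 (mod 361195), where 361195 = lcm(12455, 145).
The solution is unique modulo lcm(265, 235, 145) = 361195.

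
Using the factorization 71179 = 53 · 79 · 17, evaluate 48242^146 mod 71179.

Mod 53: 48242 ≡ 12; by Fermat, exponent reduces to 146 mod 52 = 42; 12^42 ≡ 6 (mod 53).
Mod 79: 48242 ≡ 52; by Fermat, exponent reduces to 146 mod 78 = 68; 52^68 ≡ 67 (mod 79).
Mod 17: 48242 ≡ 13; by Fermat, exponent reduces to 146 mod 16 = 2; 13^2 ≡ 16 (mod 17).
Combine by CRT: x ≡ 6 (mod 53), x ≡ 67 (mod 79), x ≡ 16 (mod 17) ⇒ x ≡ 39014 (mod 71179).

39014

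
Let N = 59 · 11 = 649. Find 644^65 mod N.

109

Mod 59: 644 ≡ 54; by Fermat, exponent reduces to 65 mod 58 = 7; 54^7 ≡ 50 (mod 59).
Mod 11: 644 ≡ 6; by Fermat, exponent reduces to 65 mod 10 = 5; 6^5 ≡ 10 (mod 11).
Combine by CRT: x ≡ 50 (mod 59), x ≡ 10 (mod 11) ⇒ x ≡ 109 (mod 649).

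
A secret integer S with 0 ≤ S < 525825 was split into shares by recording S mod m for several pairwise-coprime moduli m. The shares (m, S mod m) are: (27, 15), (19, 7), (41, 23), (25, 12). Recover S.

From S ≡ 15 (mod 27) write S = 15 + 27t. Substituting into S ≡ 7 (mod 19) gives 27t ≡ 11 (mod 19), and since 8⁻¹ ≡ 12 (mod 19), t ≡ 18. Hence S ≡ 15 + 27·18 = 501 (mod 513).
From S ≡ 501 (mod 513) write S = 501 + 513t. Substituting into S ≡ 23 (mod 41) gives 513t ≡ 14 (mod 41), and since 21⁻¹ ≡ 2 (mod 41), t ≡ 28. Hence S ≡ 501 + 513·28 = 14865 (mod 21033).
From S ≡ 14865 (mod 21033) write S = 14865 + 21033t. Substituting into S ≡ 12 (mod 25) gives 21033t ≡ 22 (mod 25), and since 8⁻¹ ≡ 22 (mod 25), t ≡ 9. Hence S ≡ 14865 + 21033·9 = 204162 (mod 525825).

204162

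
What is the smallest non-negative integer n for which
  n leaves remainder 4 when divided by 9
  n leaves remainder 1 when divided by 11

From n ≡ 4 (mod 9) write n = 4 + 9t. Substituting into n ≡ 1 (mod 11) gives 9t ≡ 8 (mod 11), and since 9⁻¹ ≡ 5 (mod 11), t ≡ 7. Hence n ≡ 4 + 9·7 = 67 (mod 99).

67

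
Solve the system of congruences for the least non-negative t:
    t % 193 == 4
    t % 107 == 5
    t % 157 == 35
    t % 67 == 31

114582560

From t ≡ 4 (mod 193) write t = 4 + 193s. Substituting into t ≡ 5 (mod 107) gives 193s ≡ 1 (mod 107), and since 86⁻¹ ≡ 56 (mod 107), s ≡ 56. Hence t ≡ 4 + 193·56 = 10812 (mod 20651).
From t ≡ 10812 (mod 20651) write t = 10812 + 20651s. Substituting into t ≡ 35 (mod 157) gives 20651s ≡ 56 (mod 157), and since 84⁻¹ ≡ 43 (mod 157), s ≡ 53. Hence t ≡ 10812 + 20651·53 = 1105315 (mod 3242207).
From t ≡ 1105315 (mod 3242207) write t = 1105315 + 3242207s. Substituting into t ≡ 31 (mod 67) gives 3242207s ≡ 15 (mod 67), and since 10⁻¹ ≡ 47 (mod 67), s ≡ 35. Hence t ≡ 1105315 + 3242207·35 = 114582560 (mod 217227869).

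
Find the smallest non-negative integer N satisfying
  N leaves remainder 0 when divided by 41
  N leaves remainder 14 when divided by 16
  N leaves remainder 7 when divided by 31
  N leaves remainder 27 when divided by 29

The moduli are pairwise coprime; M = 41·16·31·29 = 589744.
M/41 = 14384; 14384 ≡ 34 (mod 41); 34·35 ≡ 1, so inverse 35.
M/16 = 36859; 36859 ≡ 11 (mod 16); 11·3 ≡ 1, so inverse 3.
M/31 = 19024; 19024 ≡ 21 (mod 31); 21·3 ≡ 1, so inverse 3.
M/29 = 20336; 20336 ≡ 7 (mod 29); 7·25 ≡ 1, so inverse 25.
N ≡ 0·14384·35 + 14·36859·3 + 7·19024·3 + 27·20336·25 = 15674382.
15674382 mod 589744 = 341038.

341038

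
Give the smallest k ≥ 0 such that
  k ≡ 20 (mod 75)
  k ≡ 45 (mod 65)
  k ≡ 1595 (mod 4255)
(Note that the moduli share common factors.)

gcd(75, 65) = 5 and 5 | (45 − 20), so the pair is consistent; merging gives k ≡ 695 (mod 975), where 975 = lcm(75, 65).
gcd(975, 4255) = 5 and 5 | (1595 − 695), so the pair is consistent; merging gives k ≡ 703670 (mod 829725), where 829725 = lcm(975, 4255).
The solution is unique modulo lcm(75, 65, 4255) = 829725.

703670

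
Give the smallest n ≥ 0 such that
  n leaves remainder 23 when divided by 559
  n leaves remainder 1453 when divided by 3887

48097

gcd(559, 3887) = 13 and 13 | (1453 − 23), so the pair is consistent; merging gives n ≡ 48097 (mod 167141), where 167141 = lcm(559, 3887).
The solution is unique modulo lcm(559, 3887) = 167141.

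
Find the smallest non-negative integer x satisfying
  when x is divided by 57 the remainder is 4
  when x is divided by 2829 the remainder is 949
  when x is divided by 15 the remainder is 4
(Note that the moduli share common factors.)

128254

Combine the congruences pairwise.
gcd(57, 2829) = 3 and 3 | (949 − 4), so the pair is consistent; merging gives x ≡ 20752 (mod 53751), where 53751 = lcm(57, 2829).
gcd(53751, 15) = 3 and 3 | (4 − 20752), so the pair is consistent; merging gives x ≡ 128254 (mod 268755), where 268755 = lcm(53751, 15).
The solution is unique modulo lcm(57, 2829, 15) = 268755.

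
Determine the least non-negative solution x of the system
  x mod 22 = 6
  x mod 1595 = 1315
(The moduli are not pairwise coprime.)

gcd(22, 1595) = 11 and 11 | (1315 − 6), so the pair is consistent; merging gives x ≡ 2910 (mod 3190), where 3190 = lcm(22, 1595).
The solution is unique modulo lcm(22, 1595) = 3190.

2910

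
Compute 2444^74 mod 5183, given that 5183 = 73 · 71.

1736

Mod 73: 2444 ≡ 35; by Fermat, exponent reduces to 74 mod 72 = 2; 35^2 ≡ 57 (mod 73).
Mod 71: 2444 ≡ 30; by Fermat, exponent reduces to 74 mod 70 = 4; 30^4 ≡ 32 (mod 71).
Combine by CRT: x ≡ 57 (mod 73), x ≡ 32 (mod 71) ⇒ x ≡ 1736 (mod 5183).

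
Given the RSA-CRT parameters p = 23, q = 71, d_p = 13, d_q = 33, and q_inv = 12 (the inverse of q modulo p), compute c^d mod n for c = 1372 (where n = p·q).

51

m₁ = c^(d_p) mod p: c ≡ 15 (mod 23), and 15^13 mod 23 = 5.
m₂ = c^(d_q) mod q: c ≡ 23 (mod 71), and 23^33 mod 71 = 51.
h = q_inv·(m₁ − m₂) mod p = 12·(5 − 51) mod 23 = 0.
m = m₂ + h·q = 51 + 0·71 = 51.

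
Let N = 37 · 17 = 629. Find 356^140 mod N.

137

Mod 37: 356 ≡ 23; by Fermat, exponent reduces to 140 mod 36 = 32; 23^32 ≡ 26 (mod 37).
Mod 17: 356 ≡ 16; by Fermat, exponent reduces to 140 mod 16 = 12; 16^12 ≡ 1 (mod 17).
Combine by CRT: x ≡ 26 (mod 37), x ≡ 1 (mod 17) ⇒ x ≡ 137 (mod 629).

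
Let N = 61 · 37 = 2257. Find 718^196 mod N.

Mod 61: 718 ≡ 47; by Fermat, exponent reduces to 196 mod 60 = 16; 47^16 ≡ 47 (mod 61).
Mod 37: 718 ≡ 15; by Fermat, exponent reduces to 196 mod 36 = 16; 15^16 ≡ 12 (mod 37).
Combine by CRT: x ≡ 47 (mod 61), x ≡ 12 (mod 37) ⇒ x ≡ 2121 (mod 2257).

2121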